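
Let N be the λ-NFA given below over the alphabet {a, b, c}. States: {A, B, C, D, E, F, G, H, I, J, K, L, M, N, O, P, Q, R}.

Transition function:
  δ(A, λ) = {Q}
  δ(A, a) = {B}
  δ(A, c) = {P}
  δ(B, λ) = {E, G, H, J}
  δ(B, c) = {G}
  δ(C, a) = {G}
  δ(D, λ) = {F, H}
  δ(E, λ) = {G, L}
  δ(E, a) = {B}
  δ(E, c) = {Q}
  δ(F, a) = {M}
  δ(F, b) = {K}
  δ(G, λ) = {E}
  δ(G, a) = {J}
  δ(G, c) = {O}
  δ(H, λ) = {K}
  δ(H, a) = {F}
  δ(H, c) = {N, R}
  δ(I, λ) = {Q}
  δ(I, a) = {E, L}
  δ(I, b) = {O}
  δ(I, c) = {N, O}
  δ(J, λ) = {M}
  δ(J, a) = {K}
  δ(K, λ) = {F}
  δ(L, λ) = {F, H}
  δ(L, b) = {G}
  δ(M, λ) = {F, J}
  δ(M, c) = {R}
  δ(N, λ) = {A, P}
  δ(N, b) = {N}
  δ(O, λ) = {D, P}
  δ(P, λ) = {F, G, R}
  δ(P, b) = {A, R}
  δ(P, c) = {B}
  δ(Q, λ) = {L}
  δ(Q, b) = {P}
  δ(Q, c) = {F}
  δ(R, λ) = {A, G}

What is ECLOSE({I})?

Start with {I}.
From I via λ: add Q.
From Q via λ: add L.
From L via λ: add F, H.
From H via λ: add K.
No new states can be added; the closed set is {F, H, I, K, L, Q}.

{F, H, I, K, L, Q}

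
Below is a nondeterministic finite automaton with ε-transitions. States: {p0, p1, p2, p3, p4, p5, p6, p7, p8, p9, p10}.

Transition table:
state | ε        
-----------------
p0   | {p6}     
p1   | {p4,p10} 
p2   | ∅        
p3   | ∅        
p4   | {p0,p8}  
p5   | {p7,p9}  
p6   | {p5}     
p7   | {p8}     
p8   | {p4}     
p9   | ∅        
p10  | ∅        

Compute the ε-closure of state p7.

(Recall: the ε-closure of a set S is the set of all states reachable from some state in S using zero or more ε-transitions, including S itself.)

Start with {p7}.
From p7 via ε: add p8.
From p8 via ε: add p4.
From p4 via ε: add p0.
From p0 via ε: add p6.
From p6 via ε: add p5.
From p5 via ε: add p9.
No new states can be added; the closed set is {p0, p4, p5, p6, p7, p8, p9}.

{p0, p4, p5, p6, p7, p8, p9}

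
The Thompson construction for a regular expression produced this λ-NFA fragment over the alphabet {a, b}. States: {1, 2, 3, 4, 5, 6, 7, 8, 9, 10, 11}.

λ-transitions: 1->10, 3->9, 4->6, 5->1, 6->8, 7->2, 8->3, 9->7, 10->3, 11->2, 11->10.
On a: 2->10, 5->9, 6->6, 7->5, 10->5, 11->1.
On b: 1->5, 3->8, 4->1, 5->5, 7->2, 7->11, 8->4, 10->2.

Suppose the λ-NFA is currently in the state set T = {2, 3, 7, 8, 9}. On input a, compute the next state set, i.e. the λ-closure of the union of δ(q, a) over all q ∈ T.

{1, 2, 3, 5, 7, 9, 10}

2 on a → {10}.
7 on a → {5}.
No a-transition from 3, 8, 9.
Union after reading a: {5, 10}.
Now take the λ-closure:
From 5 via λ: add 1.
From 10 via λ: add 3.
From 3 via λ: add 9.
From 9 via λ: add 7.
From 7 via λ: add 2.
No new states can be added; the closed set is {1, 2, 3, 5, 7, 9, 10}.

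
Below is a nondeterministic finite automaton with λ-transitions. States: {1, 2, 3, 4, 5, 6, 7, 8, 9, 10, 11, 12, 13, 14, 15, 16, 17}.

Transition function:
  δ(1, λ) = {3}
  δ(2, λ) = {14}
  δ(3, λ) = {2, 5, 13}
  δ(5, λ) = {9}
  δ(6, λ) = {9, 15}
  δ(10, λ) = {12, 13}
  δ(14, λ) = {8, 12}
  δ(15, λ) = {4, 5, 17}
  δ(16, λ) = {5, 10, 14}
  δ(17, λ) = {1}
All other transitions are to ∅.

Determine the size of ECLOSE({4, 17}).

Start with {4, 17}.
From 17 via λ: add 1.
From 1 via λ: add 3.
From 3 via λ: add 2, 5, 13.
From 2 via λ: add 14.
From 5 via λ: add 9.
From 14 via λ: add 8, 12.
λ-closure = {1, 2, 3, 4, 5, 8, 9, 12, 13, 14, 17}, which has 11 states.

11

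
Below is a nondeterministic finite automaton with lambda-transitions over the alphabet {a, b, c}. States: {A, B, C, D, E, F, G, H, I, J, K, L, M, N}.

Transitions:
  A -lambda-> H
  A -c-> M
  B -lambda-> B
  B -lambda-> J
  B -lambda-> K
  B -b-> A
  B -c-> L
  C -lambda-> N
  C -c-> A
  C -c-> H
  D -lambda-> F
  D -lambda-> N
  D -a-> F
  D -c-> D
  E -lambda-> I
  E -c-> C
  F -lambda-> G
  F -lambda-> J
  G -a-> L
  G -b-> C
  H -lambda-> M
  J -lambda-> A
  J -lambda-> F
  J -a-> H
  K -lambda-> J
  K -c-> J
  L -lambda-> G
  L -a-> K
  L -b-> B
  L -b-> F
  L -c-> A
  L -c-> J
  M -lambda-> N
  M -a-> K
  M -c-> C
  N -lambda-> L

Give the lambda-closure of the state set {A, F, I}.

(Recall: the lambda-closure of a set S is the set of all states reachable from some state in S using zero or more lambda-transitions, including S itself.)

Start with {A, F, I}.
From A via lambda: add H.
From F via lambda: add G, J.
From H via lambda: add M.
From M via lambda: add N.
From N via lambda: add L.
No new states can be added; the closed set is {A, F, G, H, I, J, L, M, N}.

{A, F, G, H, I, J, L, M, N}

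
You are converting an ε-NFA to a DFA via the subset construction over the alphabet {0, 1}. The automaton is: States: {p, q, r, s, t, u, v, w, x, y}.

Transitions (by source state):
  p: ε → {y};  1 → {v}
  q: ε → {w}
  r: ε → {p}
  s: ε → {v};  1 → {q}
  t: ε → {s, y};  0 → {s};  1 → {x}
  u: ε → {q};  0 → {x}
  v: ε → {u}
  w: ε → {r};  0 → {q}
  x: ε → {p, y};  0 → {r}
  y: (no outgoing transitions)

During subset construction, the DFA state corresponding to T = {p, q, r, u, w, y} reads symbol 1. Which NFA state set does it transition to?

p on 1 → {v}.
No 1-transition from q, r, u, w, y.
Union after reading 1: {v}.
Now take the ε-closure:
From v via ε: add u.
From u via ε: add q.
From q via ε: add w.
From w via ε: add r.
From r via ε: add p.
From p via ε: add y.
No new states can be added; the closed set is {p, q, r, u, v, w, y}.

{p, q, r, u, v, w, y}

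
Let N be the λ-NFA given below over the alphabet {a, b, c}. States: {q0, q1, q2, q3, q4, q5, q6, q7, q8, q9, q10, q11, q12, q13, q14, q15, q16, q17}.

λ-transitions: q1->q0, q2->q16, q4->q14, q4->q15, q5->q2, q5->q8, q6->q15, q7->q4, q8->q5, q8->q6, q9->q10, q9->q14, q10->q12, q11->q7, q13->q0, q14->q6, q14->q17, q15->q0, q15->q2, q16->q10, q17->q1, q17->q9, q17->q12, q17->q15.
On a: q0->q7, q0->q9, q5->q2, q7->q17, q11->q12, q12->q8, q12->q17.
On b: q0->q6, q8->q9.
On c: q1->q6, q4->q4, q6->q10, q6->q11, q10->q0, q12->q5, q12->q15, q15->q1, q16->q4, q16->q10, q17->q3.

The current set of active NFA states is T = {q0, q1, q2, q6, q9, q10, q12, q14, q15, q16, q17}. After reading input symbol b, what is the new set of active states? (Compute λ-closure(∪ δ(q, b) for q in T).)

q0 on b → {q6}.
No b-transition from q1, q2, q6, q9, q10, q12, q14, q15, q16, q17.
Union after reading b: {q6}.
Now take the λ-closure:
From q6 via λ: add q15.
From q15 via λ: add q0, q2.
From q2 via λ: add q16.
From q16 via λ: add q10.
From q10 via λ: add q12.
No new states can be added; the closed set is {q0, q2, q6, q10, q12, q15, q16}.

{q0, q2, q6, q10, q12, q15, q16}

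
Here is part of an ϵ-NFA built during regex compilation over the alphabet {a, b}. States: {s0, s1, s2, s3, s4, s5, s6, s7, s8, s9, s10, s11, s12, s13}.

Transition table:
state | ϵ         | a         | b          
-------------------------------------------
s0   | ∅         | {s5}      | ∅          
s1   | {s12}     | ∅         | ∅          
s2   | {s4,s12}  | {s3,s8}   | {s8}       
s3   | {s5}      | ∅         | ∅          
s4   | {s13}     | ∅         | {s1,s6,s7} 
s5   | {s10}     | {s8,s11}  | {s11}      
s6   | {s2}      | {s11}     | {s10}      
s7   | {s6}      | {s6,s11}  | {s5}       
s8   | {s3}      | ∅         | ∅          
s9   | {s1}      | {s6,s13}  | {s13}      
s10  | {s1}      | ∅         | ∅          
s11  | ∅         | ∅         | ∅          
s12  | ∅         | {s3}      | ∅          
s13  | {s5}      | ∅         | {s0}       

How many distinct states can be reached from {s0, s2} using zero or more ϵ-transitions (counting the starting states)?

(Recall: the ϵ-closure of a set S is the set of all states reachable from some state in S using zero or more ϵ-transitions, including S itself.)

Start with {s0, s2}.
From s2 via ϵ: add s4, s12.
From s4 via ϵ: add s13.
From s13 via ϵ: add s5.
From s5 via ϵ: add s10.
From s10 via ϵ: add s1.
ϵ-closure = {s0, s1, s2, s4, s5, s10, s12, s13}, which has 8 states.

8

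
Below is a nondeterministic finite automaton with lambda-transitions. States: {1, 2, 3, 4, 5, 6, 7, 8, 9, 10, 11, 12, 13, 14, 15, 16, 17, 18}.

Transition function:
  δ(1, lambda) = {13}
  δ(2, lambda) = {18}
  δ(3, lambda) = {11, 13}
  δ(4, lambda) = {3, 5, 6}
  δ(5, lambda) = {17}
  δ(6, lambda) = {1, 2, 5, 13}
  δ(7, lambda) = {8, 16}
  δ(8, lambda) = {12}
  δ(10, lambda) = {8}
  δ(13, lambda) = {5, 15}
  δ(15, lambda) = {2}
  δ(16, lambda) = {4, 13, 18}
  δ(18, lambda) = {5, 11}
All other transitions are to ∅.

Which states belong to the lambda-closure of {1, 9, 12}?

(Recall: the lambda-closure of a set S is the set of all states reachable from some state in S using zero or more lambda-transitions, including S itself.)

Start with {1, 9, 12}.
From 1 via lambda: add 13.
From 13 via lambda: add 5, 15.
From 5 via lambda: add 17.
From 15 via lambda: add 2.
From 2 via lambda: add 18.
From 18 via lambda: add 11.
No new states can be added; the closed set is {1, 2, 5, 9, 11, 12, 13, 15, 17, 18}.

{1, 2, 5, 9, 11, 12, 13, 15, 17, 18}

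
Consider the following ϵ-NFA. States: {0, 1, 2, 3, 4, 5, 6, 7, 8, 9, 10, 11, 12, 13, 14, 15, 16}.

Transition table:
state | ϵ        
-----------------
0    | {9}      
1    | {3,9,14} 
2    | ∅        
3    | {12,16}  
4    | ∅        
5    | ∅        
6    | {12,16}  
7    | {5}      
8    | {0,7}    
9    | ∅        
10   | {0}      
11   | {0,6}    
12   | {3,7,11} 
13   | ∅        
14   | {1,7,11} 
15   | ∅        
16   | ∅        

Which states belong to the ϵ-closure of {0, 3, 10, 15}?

Start with {0, 3, 10, 15}.
From 0 via ϵ: add 9.
From 3 via ϵ: add 12, 16.
From 12 via ϵ: add 7, 11.
From 7 via ϵ: add 5.
From 11 via ϵ: add 6.
No new states can be added; the closed set is {0, 3, 5, 6, 7, 9, 10, 11, 12, 15, 16}.

{0, 3, 5, 6, 7, 9, 10, 11, 12, 15, 16}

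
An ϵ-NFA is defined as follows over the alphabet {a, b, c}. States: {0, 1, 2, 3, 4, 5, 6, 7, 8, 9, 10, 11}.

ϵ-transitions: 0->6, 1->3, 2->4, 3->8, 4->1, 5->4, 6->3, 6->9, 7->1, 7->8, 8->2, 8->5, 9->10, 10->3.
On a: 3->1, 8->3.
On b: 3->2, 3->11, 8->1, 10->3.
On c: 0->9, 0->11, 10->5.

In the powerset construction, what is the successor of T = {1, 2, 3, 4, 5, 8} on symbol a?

3 on a → {1}.
8 on a → {3}.
No a-transition from 1, 2, 4, 5.
Union after reading a: {1, 3}.
Now take the ϵ-closure:
From 3 via ϵ: add 8.
From 8 via ϵ: add 2, 5.
From 2 via ϵ: add 4.
No new states can be added; the closed set is {1, 2, 3, 4, 5, 8}.

{1, 2, 3, 4, 5, 8}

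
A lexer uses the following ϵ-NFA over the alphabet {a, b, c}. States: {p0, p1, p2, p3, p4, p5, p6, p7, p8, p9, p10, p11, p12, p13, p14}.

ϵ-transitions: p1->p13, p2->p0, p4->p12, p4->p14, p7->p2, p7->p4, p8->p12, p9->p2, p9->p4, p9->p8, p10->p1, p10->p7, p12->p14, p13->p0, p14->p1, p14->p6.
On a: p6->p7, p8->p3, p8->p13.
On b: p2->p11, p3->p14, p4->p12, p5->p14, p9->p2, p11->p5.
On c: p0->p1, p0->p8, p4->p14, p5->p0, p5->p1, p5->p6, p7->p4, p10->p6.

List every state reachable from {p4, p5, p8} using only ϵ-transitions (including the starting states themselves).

{p0, p1, p4, p5, p6, p8, p12, p13, p14}

Start with {p4, p5, p8}.
From p4 via ϵ: add p12, p14.
From p14 via ϵ: add p1, p6.
From p1 via ϵ: add p13.
From p13 via ϵ: add p0.
No new states can be added; the closed set is {p0, p1, p4, p5, p6, p8, p12, p13, p14}.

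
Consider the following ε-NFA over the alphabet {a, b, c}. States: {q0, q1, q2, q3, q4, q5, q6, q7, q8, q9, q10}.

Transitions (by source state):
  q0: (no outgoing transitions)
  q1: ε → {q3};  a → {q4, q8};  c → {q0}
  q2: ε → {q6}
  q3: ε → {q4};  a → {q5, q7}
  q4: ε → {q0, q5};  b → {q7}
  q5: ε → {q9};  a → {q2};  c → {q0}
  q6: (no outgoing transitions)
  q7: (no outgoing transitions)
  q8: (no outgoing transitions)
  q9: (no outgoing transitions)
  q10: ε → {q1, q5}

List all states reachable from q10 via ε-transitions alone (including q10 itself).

Start with {q10}.
From q10 via ε: add q1, q5.
From q1 via ε: add q3.
From q5 via ε: add q9.
From q3 via ε: add q4.
From q4 via ε: add q0.
No new states can be added; the closed set is {q0, q1, q3, q4, q5, q9, q10}.

{q0, q1, q3, q4, q5, q9, q10}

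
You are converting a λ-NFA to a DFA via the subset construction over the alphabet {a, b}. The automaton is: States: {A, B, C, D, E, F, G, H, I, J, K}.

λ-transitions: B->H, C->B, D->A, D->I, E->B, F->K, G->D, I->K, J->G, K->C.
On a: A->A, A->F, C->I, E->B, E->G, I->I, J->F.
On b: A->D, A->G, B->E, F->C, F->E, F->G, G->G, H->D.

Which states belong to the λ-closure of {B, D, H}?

{A, B, C, D, H, I, K}

Start with {B, D, H}.
From D via λ: add A, I.
From I via λ: add K.
From K via λ: add C.
No new states can be added; the closed set is {A, B, C, D, H, I, K}.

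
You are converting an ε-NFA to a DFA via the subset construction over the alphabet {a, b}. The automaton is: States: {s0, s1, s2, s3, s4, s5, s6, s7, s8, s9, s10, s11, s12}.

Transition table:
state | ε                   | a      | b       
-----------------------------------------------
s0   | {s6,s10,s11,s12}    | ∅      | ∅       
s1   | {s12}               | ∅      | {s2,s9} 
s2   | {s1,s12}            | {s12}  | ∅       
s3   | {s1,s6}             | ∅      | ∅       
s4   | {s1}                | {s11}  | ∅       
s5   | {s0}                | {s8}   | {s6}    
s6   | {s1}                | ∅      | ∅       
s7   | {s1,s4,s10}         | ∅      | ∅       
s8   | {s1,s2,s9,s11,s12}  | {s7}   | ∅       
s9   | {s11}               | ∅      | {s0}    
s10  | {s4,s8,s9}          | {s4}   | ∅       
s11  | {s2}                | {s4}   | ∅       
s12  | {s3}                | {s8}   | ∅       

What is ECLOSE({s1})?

Start with {s1}.
From s1 via ε: add s12.
From s12 via ε: add s3.
From s3 via ε: add s6.
No new states can be added; the closed set is {s1, s3, s6, s12}.

{s1, s3, s6, s12}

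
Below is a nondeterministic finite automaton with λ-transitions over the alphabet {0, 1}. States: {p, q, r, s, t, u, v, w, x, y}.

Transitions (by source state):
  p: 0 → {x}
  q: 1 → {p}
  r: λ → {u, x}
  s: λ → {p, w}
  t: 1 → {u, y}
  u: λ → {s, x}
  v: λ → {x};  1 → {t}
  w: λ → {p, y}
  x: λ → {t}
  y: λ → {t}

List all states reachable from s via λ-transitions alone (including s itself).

Start with {s}.
From s via λ: add p, w.
From w via λ: add y.
From y via λ: add t.
No new states can be added; the closed set is {p, s, t, w, y}.

{p, s, t, w, y}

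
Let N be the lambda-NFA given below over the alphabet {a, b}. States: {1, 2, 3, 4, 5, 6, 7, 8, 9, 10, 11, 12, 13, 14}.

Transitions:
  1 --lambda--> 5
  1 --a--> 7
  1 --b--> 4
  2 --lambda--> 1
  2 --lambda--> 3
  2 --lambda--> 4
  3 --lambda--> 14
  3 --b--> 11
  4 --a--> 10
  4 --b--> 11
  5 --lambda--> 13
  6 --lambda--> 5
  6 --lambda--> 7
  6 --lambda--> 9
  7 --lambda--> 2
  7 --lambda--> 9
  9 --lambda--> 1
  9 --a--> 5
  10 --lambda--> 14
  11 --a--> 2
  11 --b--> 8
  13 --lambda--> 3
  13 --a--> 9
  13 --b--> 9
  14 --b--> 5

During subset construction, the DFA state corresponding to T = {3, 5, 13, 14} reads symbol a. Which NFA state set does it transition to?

{1, 3, 5, 9, 13, 14}

13 on a → {9}.
No a-transition from 3, 5, 14.
Union after reading a: {9}.
Now take the lambda-closure:
From 9 via lambda: add 1.
From 1 via lambda: add 5.
From 5 via lambda: add 13.
From 13 via lambda: add 3.
From 3 via lambda: add 14.
No new states can be added; the closed set is {1, 3, 5, 9, 13, 14}.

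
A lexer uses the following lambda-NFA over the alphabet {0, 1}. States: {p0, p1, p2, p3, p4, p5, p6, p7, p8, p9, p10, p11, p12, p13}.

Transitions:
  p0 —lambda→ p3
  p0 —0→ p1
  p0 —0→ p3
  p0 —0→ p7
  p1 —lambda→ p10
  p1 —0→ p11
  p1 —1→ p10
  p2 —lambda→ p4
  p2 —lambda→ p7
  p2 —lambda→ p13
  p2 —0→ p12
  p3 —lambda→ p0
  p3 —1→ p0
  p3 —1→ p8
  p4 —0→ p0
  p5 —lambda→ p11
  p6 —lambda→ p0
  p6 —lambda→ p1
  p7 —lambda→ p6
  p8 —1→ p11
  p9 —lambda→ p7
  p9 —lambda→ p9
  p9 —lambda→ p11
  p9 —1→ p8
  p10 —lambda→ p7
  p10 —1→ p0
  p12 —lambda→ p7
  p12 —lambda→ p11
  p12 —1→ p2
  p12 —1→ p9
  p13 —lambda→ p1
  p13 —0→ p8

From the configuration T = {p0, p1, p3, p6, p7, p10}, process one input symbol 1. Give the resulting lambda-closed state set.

p1 on 1 → {p10}.
p3 on 1 → {p0, p8}.
p10 on 1 → {p0}.
No 1-transition from p0, p6, p7.
Union after reading 1: {p0, p8, p10}.
Now take the lambda-closure:
From p0 via lambda: add p3.
From p10 via lambda: add p7.
From p7 via lambda: add p6.
From p6 via lambda: add p1.
No new states can be added; the closed set is {p0, p1, p3, p6, p7, p8, p10}.

{p0, p1, p3, p6, p7, p8, p10}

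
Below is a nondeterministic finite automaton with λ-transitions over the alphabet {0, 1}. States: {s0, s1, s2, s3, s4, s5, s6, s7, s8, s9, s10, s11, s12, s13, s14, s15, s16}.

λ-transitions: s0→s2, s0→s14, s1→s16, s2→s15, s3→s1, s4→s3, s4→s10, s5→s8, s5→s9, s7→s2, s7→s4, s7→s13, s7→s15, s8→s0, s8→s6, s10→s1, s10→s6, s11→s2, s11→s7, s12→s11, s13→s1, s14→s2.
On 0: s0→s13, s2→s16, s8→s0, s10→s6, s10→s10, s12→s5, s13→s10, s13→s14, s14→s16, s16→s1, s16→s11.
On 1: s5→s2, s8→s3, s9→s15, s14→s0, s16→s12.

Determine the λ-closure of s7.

{s1, s2, s3, s4, s6, s7, s10, s13, s15, s16}

Start with {s7}.
From s7 via λ: add s2, s4, s13, s15.
From s4 via λ: add s3, s10.
From s13 via λ: add s1.
From s1 via λ: add s16.
From s10 via λ: add s6.
No new states can be added; the closed set is {s1, s2, s3, s4, s6, s7, s10, s13, s15, s16}.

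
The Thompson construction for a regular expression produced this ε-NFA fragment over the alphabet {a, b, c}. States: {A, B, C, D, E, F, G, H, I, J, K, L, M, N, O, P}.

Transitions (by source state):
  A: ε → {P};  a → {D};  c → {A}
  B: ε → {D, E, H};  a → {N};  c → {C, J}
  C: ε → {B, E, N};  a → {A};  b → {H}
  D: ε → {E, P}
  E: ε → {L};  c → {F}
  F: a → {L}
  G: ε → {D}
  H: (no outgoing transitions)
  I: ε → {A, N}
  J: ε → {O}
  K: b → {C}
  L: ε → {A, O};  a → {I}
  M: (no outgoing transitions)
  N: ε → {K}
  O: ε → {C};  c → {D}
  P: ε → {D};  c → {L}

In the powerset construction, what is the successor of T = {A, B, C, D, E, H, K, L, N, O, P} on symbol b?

C on b → {H}.
K on b → {C}.
No b-transition from A, B, D, E, H, L, N, O, P.
Union after reading b: {C, H}.
Now take the ε-closure:
From C via ε: add B, E, N.
From B via ε: add D.
From E via ε: add L.
From N via ε: add K.
From D via ε: add P.
From L via ε: add A, O.
No new states can be added; the closed set is {A, B, C, D, E, H, K, L, N, O, P}.

{A, B, C, D, E, H, K, L, N, O, P}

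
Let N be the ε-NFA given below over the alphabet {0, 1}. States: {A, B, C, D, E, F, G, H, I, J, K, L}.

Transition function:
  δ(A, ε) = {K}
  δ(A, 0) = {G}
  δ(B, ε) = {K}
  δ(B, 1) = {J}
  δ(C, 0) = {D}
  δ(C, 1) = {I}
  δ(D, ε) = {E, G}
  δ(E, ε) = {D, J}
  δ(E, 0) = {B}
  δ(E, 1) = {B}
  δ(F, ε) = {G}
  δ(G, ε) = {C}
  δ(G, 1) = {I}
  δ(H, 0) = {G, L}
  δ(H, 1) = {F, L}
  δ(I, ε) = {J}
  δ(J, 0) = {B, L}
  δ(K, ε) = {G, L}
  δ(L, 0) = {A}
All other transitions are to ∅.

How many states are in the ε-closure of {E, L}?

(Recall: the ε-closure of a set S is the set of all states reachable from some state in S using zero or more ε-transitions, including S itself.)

Start with {E, L}.
From E via ε: add D, J.
From D via ε: add G.
From G via ε: add C.
ε-closure = {C, D, E, G, J, L}, which has 6 states.

6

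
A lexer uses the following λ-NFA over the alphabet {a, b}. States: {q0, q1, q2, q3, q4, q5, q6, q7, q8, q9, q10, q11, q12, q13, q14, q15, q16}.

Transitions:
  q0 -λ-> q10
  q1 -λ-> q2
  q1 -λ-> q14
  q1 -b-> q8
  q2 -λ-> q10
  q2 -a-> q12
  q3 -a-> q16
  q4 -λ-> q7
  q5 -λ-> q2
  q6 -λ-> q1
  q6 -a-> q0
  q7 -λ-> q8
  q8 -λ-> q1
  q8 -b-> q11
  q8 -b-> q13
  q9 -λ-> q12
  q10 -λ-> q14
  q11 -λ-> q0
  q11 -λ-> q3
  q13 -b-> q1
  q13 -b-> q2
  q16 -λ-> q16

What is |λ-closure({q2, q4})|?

7

Start with {q2, q4}.
From q2 via λ: add q10.
From q4 via λ: add q7.
From q7 via λ: add q8.
From q10 via λ: add q14.
From q8 via λ: add q1.
λ-closure = {q1, q2, q4, q7, q8, q10, q14}, which has 7 states.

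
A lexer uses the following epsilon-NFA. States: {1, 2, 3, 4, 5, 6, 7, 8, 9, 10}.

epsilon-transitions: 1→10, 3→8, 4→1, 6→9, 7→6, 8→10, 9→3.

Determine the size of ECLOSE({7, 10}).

6

Start with {7, 10}.
From 7 via epsilon: add 6.
From 6 via epsilon: add 9.
From 9 via epsilon: add 3.
From 3 via epsilon: add 8.
epsilon-closure = {3, 6, 7, 8, 9, 10}, which has 6 states.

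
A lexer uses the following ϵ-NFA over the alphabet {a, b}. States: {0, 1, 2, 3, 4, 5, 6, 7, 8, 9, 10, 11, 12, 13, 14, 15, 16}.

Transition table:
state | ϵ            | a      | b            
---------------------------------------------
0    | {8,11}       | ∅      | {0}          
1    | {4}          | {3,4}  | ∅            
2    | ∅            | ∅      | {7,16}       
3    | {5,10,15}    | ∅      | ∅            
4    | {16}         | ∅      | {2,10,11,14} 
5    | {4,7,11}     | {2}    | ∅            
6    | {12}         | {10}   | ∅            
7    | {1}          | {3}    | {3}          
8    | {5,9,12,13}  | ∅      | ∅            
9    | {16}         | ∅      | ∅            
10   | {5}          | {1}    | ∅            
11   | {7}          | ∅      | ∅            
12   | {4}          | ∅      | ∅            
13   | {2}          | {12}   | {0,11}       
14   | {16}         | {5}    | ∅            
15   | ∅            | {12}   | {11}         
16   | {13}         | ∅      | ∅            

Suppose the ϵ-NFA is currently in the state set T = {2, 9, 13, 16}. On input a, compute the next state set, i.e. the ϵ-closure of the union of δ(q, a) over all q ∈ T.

13 on a → {12}.
No a-transition from 2, 9, 16.
Union after reading a: {12}.
Now take the ϵ-closure:
From 12 via ϵ: add 4.
From 4 via ϵ: add 16.
From 16 via ϵ: add 13.
From 13 via ϵ: add 2.
No new states can be added; the closed set is {2, 4, 12, 13, 16}.

{2, 4, 12, 13, 16}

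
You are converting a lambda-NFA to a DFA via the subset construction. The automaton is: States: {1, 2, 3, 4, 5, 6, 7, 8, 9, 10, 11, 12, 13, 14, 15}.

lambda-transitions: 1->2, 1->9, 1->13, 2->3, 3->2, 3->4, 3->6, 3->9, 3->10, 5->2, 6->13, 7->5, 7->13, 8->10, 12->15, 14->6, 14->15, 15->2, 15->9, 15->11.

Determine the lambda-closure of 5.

{2, 3, 4, 5, 6, 9, 10, 13}

Start with {5}.
From 5 via lambda: add 2.
From 2 via lambda: add 3.
From 3 via lambda: add 4, 6, 9, 10.
From 6 via lambda: add 13.
No new states can be added; the closed set is {2, 3, 4, 5, 6, 9, 10, 13}.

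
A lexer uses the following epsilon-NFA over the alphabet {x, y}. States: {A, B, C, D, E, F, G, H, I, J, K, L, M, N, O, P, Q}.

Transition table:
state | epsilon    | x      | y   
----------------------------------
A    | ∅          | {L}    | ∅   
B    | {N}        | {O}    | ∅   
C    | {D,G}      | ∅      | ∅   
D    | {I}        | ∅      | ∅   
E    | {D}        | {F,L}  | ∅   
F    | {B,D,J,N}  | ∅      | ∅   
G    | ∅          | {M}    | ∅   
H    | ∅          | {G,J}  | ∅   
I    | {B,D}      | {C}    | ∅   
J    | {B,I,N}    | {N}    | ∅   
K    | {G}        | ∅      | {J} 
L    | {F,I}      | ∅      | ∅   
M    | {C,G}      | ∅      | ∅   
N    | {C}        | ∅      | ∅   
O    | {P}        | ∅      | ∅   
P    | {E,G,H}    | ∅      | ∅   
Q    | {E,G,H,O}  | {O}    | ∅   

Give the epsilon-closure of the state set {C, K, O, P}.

{B, C, D, E, G, H, I, K, N, O, P}

Start with {C, K, O, P}.
From C via epsilon: add D, G.
From P via epsilon: add E, H.
From D via epsilon: add I.
From I via epsilon: add B.
From B via epsilon: add N.
No new states can be added; the closed set is {B, C, D, E, G, H, I, K, N, O, P}.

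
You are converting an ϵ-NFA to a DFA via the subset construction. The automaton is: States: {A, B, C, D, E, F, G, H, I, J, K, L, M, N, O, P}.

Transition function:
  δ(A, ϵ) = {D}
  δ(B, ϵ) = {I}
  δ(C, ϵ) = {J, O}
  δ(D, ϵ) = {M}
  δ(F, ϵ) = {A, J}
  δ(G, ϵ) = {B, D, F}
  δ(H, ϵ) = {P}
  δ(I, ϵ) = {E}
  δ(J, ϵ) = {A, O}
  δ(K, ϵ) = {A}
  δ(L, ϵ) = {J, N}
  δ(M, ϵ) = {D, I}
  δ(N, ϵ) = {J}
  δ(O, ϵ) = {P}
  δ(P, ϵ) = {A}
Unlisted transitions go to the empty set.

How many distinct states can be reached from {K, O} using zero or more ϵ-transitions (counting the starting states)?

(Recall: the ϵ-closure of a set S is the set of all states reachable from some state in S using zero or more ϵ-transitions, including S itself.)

Start with {K, O}.
From K via ϵ: add A.
From O via ϵ: add P.
From A via ϵ: add D.
From D via ϵ: add M.
From M via ϵ: add I.
From I via ϵ: add E.
ϵ-closure = {A, D, E, I, K, M, O, P}, which has 8 states.

8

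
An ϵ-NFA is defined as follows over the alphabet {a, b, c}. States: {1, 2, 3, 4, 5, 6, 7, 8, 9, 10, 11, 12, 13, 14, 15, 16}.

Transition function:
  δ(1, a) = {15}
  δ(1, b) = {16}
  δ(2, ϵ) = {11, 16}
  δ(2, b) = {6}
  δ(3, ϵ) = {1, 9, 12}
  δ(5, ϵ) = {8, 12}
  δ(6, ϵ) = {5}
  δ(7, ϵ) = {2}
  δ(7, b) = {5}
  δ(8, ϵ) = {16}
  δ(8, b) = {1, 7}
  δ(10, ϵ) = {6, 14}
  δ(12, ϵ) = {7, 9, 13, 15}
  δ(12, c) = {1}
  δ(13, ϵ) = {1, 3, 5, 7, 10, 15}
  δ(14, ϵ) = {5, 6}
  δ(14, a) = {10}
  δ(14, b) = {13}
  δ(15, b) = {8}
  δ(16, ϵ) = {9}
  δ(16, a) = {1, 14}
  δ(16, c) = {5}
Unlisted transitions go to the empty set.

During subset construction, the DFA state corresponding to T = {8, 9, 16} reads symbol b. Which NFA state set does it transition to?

{1, 2, 7, 9, 11, 16}

8 on b → {1, 7}.
No b-transition from 9, 16.
Union after reading b: {1, 7}.
Now take the ϵ-closure:
From 7 via ϵ: add 2.
From 2 via ϵ: add 11, 16.
From 16 via ϵ: add 9.
No new states can be added; the closed set is {1, 2, 7, 9, 11, 16}.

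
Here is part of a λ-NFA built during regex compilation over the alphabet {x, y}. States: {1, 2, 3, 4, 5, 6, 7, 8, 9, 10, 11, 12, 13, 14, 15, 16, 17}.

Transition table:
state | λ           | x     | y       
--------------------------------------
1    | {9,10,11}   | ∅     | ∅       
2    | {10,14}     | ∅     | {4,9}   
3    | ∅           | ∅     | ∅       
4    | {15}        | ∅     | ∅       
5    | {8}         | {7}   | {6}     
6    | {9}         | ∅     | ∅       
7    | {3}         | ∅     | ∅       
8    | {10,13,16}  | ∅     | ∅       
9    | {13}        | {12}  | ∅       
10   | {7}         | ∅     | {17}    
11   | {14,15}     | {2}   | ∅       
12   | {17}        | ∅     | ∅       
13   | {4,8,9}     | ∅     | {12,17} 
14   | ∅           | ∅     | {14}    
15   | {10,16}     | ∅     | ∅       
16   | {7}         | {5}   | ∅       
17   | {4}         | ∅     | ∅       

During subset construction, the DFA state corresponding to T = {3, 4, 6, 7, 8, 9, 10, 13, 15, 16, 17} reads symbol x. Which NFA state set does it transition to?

{3, 4, 5, 7, 8, 9, 10, 12, 13, 15, 16, 17}

9 on x → {12}.
16 on x → {5}.
No x-transition from 3, 4, 6, 7, 8, 10, 13, 15, 17.
Union after reading x: {5, 12}.
Now take the λ-closure:
From 5 via λ: add 8.
From 12 via λ: add 17.
From 8 via λ: add 10, 13, 16.
From 17 via λ: add 4.
From 4 via λ: add 15.
From 10 via λ: add 7.
From 13 via λ: add 9.
From 7 via λ: add 3.
No new states can be added; the closed set is {3, 4, 5, 7, 8, 9, 10, 12, 13, 15, 16, 17}.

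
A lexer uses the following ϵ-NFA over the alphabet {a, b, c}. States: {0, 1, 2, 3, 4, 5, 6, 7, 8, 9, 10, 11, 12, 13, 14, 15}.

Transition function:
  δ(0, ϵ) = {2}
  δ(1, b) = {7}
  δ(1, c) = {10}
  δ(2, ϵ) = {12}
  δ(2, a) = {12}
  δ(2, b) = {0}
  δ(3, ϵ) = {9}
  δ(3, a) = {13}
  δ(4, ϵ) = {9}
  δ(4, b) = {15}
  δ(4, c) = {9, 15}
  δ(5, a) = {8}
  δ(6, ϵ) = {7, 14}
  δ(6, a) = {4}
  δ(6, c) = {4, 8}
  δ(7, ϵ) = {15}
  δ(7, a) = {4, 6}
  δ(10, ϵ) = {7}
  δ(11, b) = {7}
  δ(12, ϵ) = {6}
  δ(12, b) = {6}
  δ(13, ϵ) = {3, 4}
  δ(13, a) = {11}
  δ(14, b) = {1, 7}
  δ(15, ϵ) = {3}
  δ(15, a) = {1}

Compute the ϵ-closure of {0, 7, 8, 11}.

Start with {0, 7, 8, 11}.
From 0 via ϵ: add 2.
From 7 via ϵ: add 15.
From 2 via ϵ: add 12.
From 15 via ϵ: add 3.
From 3 via ϵ: add 9.
From 12 via ϵ: add 6.
From 6 via ϵ: add 14.
No new states can be added; the closed set is {0, 2, 3, 6, 7, 8, 9, 11, 12, 14, 15}.

{0, 2, 3, 6, 7, 8, 9, 11, 12, 14, 15}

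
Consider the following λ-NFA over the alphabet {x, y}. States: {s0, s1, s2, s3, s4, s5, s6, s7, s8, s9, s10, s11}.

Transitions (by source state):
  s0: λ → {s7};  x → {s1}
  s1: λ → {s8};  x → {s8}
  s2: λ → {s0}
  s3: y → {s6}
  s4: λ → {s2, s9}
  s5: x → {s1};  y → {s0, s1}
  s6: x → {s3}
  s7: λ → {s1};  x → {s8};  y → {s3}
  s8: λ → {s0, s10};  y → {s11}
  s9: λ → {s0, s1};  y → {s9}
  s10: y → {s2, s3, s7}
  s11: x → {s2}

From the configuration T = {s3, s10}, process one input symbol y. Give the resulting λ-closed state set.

{s0, s1, s2, s3, s6, s7, s8, s10}

s3 on y → {s6}.
s10 on y → {s2, s3, s7}.
Union after reading y: {s2, s3, s6, s7}.
Now take the λ-closure:
From s2 via λ: add s0.
From s7 via λ: add s1.
From s1 via λ: add s8.
From s8 via λ: add s10.
No new states can be added; the closed set is {s0, s1, s2, s3, s6, s7, s8, s10}.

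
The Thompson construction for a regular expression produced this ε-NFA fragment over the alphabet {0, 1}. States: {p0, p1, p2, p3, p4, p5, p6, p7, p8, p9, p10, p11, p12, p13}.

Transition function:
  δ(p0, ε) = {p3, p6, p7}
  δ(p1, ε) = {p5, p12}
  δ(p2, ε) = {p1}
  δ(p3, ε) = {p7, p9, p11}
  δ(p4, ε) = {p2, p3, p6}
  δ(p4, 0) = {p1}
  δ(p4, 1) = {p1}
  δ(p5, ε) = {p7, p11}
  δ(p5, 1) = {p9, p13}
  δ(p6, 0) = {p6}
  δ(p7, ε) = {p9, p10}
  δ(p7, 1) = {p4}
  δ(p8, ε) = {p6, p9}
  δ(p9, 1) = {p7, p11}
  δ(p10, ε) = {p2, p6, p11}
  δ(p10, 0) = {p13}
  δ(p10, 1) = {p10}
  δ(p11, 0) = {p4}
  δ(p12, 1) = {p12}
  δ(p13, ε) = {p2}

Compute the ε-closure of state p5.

Start with {p5}.
From p5 via ε: add p7, p11.
From p7 via ε: add p9, p10.
From p10 via ε: add p2, p6.
From p2 via ε: add p1.
From p1 via ε: add p12.
No new states can be added; the closed set is {p1, p2, p5, p6, p7, p9, p10, p11, p12}.

{p1, p2, p5, p6, p7, p9, p10, p11, p12}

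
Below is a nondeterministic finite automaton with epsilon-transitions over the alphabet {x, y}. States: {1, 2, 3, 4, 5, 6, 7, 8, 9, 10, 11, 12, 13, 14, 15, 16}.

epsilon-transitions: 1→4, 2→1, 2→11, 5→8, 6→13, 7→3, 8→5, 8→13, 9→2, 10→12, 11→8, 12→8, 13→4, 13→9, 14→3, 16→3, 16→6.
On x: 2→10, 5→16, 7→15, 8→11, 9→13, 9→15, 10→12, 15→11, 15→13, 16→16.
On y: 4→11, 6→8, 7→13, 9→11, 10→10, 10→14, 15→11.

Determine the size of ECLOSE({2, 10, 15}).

Start with {2, 10, 15}.
From 2 via epsilon: add 1, 11.
From 10 via epsilon: add 12.
From 1 via epsilon: add 4.
From 11 via epsilon: add 8.
From 8 via epsilon: add 5, 13.
From 13 via epsilon: add 9.
epsilon-closure = {1, 2, 4, 5, 8, 9, 10, 11, 12, 13, 15}, which has 11 states.

11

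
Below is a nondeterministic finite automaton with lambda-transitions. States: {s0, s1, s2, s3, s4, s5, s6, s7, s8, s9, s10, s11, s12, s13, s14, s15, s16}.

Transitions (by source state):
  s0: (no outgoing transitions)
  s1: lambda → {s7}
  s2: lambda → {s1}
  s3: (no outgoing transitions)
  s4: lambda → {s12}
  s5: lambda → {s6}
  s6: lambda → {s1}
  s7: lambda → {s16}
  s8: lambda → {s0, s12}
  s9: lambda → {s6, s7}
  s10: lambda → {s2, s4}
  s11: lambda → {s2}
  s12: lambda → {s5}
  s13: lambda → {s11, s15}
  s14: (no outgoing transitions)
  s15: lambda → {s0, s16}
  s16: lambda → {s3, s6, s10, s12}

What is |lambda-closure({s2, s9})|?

Start with {s2, s9}.
From s2 via lambda: add s1.
From s9 via lambda: add s6, s7.
From s7 via lambda: add s16.
From s16 via lambda: add s3, s10, s12.
From s10 via lambda: add s4.
From s12 via lambda: add s5.
lambda-closure = {s1, s2, s3, s4, s5, s6, s7, s9, s10, s12, s16}, which has 11 states.

11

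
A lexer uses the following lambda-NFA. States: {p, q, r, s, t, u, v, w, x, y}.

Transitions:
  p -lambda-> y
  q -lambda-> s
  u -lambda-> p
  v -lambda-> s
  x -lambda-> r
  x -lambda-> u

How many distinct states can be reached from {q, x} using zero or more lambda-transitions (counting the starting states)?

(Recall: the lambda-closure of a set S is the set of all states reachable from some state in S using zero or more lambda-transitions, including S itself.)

Start with {q, x}.
From q via lambda: add s.
From x via lambda: add r, u.
From u via lambda: add p.
From p via lambda: add y.
lambda-closure = {p, q, r, s, u, x, y}, which has 7 states.

7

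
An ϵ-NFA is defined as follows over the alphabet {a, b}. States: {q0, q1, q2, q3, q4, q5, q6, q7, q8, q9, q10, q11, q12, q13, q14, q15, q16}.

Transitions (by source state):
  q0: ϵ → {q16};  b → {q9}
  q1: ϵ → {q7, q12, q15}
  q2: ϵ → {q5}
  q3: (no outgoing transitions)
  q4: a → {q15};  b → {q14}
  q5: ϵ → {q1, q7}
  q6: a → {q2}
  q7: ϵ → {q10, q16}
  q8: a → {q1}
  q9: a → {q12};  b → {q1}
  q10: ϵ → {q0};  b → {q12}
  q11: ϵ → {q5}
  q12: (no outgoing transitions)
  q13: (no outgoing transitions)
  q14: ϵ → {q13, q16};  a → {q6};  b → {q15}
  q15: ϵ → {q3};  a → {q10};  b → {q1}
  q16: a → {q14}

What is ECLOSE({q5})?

Start with {q5}.
From q5 via ϵ: add q1, q7.
From q1 via ϵ: add q12, q15.
From q7 via ϵ: add q10, q16.
From q10 via ϵ: add q0.
From q15 via ϵ: add q3.
No new states can be added; the closed set is {q0, q1, q3, q5, q7, q10, q12, q15, q16}.

{q0, q1, q3, q5, q7, q10, q12, q15, q16}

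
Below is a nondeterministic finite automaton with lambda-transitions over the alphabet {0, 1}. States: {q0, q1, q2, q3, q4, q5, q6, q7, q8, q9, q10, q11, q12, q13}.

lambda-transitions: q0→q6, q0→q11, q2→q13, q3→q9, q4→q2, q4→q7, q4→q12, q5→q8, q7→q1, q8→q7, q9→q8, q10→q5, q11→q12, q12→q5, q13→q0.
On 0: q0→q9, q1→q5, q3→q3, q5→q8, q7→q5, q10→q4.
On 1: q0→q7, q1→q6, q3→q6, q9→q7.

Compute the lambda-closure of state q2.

Start with {q2}.
From q2 via lambda: add q13.
From q13 via lambda: add q0.
From q0 via lambda: add q6, q11.
From q11 via lambda: add q12.
From q12 via lambda: add q5.
From q5 via lambda: add q8.
From q8 via lambda: add q7.
From q7 via lambda: add q1.
No new states can be added; the closed set is {q0, q1, q2, q5, q6, q7, q8, q11, q12, q13}.

{q0, q1, q2, q5, q6, q7, q8, q11, q12, q13}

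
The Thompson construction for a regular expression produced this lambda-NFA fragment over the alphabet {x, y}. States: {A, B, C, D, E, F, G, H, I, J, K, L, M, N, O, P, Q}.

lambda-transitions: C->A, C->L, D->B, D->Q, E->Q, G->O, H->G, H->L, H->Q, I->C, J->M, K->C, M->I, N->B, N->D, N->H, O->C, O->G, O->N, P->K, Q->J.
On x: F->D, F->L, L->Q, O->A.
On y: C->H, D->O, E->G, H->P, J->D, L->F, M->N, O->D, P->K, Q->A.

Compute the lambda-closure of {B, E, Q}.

Start with {B, E, Q}.
From Q via lambda: add J.
From J via lambda: add M.
From M via lambda: add I.
From I via lambda: add C.
From C via lambda: add A, L.
No new states can be added; the closed set is {A, B, C, E, I, J, L, M, Q}.

{A, B, C, E, I, J, L, M, Q}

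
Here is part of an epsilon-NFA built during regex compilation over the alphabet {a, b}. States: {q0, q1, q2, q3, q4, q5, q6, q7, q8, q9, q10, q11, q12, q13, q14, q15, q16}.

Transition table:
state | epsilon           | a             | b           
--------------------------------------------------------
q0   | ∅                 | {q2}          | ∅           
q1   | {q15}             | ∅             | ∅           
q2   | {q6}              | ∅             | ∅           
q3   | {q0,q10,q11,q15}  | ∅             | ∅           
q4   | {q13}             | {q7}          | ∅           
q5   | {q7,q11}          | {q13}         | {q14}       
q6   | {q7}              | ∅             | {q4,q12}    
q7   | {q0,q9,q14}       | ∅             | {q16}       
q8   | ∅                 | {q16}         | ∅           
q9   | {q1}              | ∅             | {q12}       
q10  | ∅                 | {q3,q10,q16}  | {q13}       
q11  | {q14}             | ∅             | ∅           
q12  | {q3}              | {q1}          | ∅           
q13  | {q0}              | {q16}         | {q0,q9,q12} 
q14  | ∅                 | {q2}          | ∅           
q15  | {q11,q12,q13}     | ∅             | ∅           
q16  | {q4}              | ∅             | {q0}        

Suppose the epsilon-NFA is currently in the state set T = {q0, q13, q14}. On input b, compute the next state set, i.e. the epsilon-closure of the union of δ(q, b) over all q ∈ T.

q13 on b → {q0, q9, q12}.
No b-transition from q0, q14.
Union after reading b: {q0, q9, q12}.
Now take the epsilon-closure:
From q9 via epsilon: add q1.
From q12 via epsilon: add q3.
From q1 via epsilon: add q15.
From q3 via epsilon: add q10, q11.
From q11 via epsilon: add q14.
From q15 via epsilon: add q13.
No new states can be added; the closed set is {q0, q1, q3, q9, q10, q11, q12, q13, q14, q15}.

{q0, q1, q3, q9, q10, q11, q12, q13, q14, q15}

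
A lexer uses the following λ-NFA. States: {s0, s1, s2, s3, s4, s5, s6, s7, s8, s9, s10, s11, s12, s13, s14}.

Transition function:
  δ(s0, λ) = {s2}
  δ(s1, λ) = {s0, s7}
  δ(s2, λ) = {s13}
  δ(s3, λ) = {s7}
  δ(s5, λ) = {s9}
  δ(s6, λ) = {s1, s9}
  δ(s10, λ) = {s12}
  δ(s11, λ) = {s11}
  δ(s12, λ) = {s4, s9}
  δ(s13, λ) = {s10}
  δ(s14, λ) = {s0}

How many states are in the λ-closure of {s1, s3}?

Start with {s1, s3}.
From s1 via λ: add s0, s7.
From s0 via λ: add s2.
From s2 via λ: add s13.
From s13 via λ: add s10.
From s10 via λ: add s12.
From s12 via λ: add s4, s9.
λ-closure = {s0, s1, s2, s3, s4, s7, s9, s10, s12, s13}, which has 10 states.

10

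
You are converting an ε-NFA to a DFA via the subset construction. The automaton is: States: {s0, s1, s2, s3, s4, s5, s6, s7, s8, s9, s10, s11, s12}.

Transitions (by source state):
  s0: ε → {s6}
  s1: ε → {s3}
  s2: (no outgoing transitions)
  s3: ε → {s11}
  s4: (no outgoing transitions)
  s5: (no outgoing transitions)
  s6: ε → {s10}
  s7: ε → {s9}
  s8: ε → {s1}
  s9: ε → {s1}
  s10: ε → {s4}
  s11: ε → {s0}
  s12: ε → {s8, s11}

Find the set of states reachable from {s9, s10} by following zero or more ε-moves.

{s0, s1, s3, s4, s6, s9, s10, s11}

Start with {s9, s10}.
From s9 via ε: add s1.
From s10 via ε: add s4.
From s1 via ε: add s3.
From s3 via ε: add s11.
From s11 via ε: add s0.
From s0 via ε: add s6.
No new states can be added; the closed set is {s0, s1, s3, s4, s6, s9, s10, s11}.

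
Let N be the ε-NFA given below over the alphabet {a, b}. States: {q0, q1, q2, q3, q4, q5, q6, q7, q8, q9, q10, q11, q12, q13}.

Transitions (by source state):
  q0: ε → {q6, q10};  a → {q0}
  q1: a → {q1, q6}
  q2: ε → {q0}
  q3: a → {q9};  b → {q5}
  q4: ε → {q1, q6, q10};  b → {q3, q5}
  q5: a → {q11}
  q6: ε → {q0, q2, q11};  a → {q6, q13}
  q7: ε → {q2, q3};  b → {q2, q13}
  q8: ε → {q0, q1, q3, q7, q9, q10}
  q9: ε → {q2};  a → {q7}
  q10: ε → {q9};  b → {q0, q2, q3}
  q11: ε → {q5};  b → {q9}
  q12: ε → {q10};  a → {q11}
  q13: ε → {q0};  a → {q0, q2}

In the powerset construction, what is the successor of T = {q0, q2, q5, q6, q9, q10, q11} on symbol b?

q10 on b → {q0, q2, q3}.
q11 on b → {q9}.
No b-transition from q0, q2, q5, q6, q9.
Union after reading b: {q0, q2, q3, q9}.
Now take the ε-closure:
From q0 via ε: add q6, q10.
From q6 via ε: add q11.
From q11 via ε: add q5.
No new states can be added; the closed set is {q0, q2, q3, q5, q6, q9, q10, q11}.

{q0, q2, q3, q5, q6, q9, q10, q11}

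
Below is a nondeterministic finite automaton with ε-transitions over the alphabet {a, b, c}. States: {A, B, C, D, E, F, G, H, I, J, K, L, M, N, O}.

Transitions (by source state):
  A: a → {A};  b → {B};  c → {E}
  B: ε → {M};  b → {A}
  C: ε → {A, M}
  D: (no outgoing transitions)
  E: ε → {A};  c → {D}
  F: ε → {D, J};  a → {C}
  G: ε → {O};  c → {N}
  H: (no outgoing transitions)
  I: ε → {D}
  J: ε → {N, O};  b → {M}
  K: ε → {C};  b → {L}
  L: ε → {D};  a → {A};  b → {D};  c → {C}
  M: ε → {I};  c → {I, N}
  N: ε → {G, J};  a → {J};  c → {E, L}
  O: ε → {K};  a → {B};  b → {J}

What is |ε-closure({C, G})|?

Start with {C, G}.
From C via ε: add A, M.
From G via ε: add O.
From M via ε: add I.
From O via ε: add K.
From I via ε: add D.
ε-closure = {A, C, D, G, I, K, M, O}, which has 8 states.

8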